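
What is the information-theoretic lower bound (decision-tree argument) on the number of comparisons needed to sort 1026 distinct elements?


A binary decision tree of height h has at most 2^h leaves and needs at least n! of them, so h >= ceil(log2(n!)).
1026! is far too large to multiply out, so use Stirling's series:
  ln(n!) ~ n ln n - n + (1/2) ln(2 pi n) + 1/(12n)  (error below 1/(360 n^3), negligible here)
  ln(1026) = 6.9334230
  n ln n = 1026 * 6.9334230 = 7113.6920
  (1/2) ln(2 pi * 1026) = (1/2) ln(6446.5481) = 4.3857
  1/(12*1026) = 0.0001
  ln(1026!) ~ 7113.6920 - 1026 + 4.3857 + 0.0001 = 6092.0778
Convert to base 2: log2(1026!) = 6092.0778 / ln 2 = 6092.0778 / 0.69314718 = 8789.0104
ceil(8789.0104) = 8790


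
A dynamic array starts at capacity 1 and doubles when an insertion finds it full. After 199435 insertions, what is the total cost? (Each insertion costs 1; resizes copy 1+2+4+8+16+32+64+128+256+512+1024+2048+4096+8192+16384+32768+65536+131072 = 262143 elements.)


Insertion cost: 199435 (one per element)
Resizes occur just before inserting elements 2, 3, 5, 9, ...
Elements copied at each resize: 1 + 2 + 4 + 8 + 16 + 32 + 64 + 128 + 256 + 512 + 1024 + 2048 + 4096 + 8192 + 16384 + 32768 + 65536 + 131072
Sum of copies = 262143 (geometric series: 2^k - 1)
Total = 199435 + 262143 = 461578


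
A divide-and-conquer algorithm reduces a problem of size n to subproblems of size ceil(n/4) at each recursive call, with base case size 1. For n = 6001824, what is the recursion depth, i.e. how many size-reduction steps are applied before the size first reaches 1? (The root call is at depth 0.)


Each step divides the size by 4 (rounding up); after k steps the size is ceil(n/4^k), which equals 1 exactly when 4^k >= n.
So the depth is the smallest k with 4^k >= 6001824, i.e. ceil(log_4(6001824)).
4^11 = 4194304 < 6001824 <= 16777216 = 4^12
Recursion depth = 12


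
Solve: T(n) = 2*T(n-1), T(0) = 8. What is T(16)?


Unrolling:
T(16) = 2*T(15) = 2^2*T(14) = ... = 2^16*T(0)
= 2^16 * 8
= 65536 * 8 = 524288


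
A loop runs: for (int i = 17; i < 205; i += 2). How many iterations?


Loop starts at i = 17, increments by 2, stops when i >= 205.
Number of iterations = ceil((205 - 17) / 2)
= ceil(188 / 2)
= 94


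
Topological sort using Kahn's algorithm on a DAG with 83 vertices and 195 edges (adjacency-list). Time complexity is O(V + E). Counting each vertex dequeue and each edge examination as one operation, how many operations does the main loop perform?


Kahn's algorithm:
  1. Compute in-degrees: O(V + E)
  2. Process queue: each vertex dequeued once (O(V))
     each edge examined once (O(E))
Total = V + E = 83 + 195 = 278


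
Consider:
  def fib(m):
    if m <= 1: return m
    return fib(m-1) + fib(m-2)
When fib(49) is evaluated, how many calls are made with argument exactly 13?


Let N(m) = number of times fib(m) is called while evaluating fib(49).
N(49) = 1 (the initial call).
N(48) = 1 (only fib(49) calls it).
For 1 <= m <= 47: fib(m) is called by fib(m+1) and fib(m+2), so
  N(m) = N(m+1) + N(m+2).
fib(0) is called only by fib(2), so N(0) = N(2).
Walk down from m=49:
  N(49)=1, N(48)=1, N(47)=2, N(46)=3, N(45)=5, N(44)=8, N(43)=13, N(42)=21, N(41)=34, N(40)=55, N(39)=89, N(38)=144, N(37)=233, N(36)=377, N(35)=610, N(34)=987, N(33)=1597, N(32)=2584, N(31)=4181, N(30)=6765, N(29)=10946, N(28)=17711, N(27)=28657, N(26)=46368, N(25)=75025, N(24)=121393, N(23)=196418, N(22)=317811, N(21)=514229, N(20)=832040, N(19)=1346269, N(18)=2178309, N(17)=3524578, N(16)=5702887, N(15)=9227465, N(14)=14930352, N(13)=24157817
N(13) = 24157817


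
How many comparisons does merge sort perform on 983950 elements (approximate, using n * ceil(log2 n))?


Recursion depth: ceil(log2(983950)) = 20
Each recursion level merges n = 983950 elements
Total = 983950 * 20 = 19679000


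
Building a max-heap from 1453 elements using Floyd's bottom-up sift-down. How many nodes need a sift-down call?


In a heap of 1453 elements (0-indexed array):
  Last element index: 1452
  Parent of last element: floor((1452 - 1) / 2) = 725
  Internal nodes: indices 0 to 725
  Count = floor(1453/2) = 726


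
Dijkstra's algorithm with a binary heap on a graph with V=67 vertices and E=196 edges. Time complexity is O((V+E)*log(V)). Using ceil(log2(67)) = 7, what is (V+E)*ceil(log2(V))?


Dijkstra with a binary heap: each vertex is extracted once, each edge may relax once.
Each heap operation costs O(log V).
V + E = 67 + 196 = 263
ceil(log2(67)) = 7 (since 2^6 = 64 < 67 <= 128 = 2^7)
Total heap work = (V+E) * ceil(log2(V)) = 263 * 7 = 1841


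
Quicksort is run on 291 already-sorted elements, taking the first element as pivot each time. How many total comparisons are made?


Sum of comparisons per partition:
290 + 289 + ... + 1 + 0
= 291 * (291 - 1) / 2
= 291 * 290 / 2
= 42195


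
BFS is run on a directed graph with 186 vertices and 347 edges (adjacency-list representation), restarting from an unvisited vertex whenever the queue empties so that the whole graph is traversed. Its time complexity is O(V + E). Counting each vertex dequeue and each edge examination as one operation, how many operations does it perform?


A full BFS traversal dequeues each vertex exactly once and examines each directed edge exactly once.
V = 186 (vertex processing cost)
E = 347 (edge examination cost)
Total operations proportional to V + E = 186 + 347 = 533


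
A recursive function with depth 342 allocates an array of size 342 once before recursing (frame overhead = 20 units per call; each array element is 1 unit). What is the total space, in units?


Array allocation: 342 units (allocated once)
Stack frames: 342 deep * 20 per frame = 6840 units
Total = 342 + 6840 = 7182


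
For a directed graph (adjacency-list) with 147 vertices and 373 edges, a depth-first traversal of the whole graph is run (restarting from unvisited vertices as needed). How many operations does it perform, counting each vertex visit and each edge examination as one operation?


A full DFS traversal visits each vertex once and examines each edge once.
V = 147
E = 373
Sum = 147 + 373 = 520


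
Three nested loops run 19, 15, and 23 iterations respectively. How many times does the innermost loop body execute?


Loop 1 (outermost): 19 iterations
Loop 2 (middle): 15 iterations per outer
Loop 3 (innermost): 23 iterations per middle
Total = 19 * 15 * 23 = 6555


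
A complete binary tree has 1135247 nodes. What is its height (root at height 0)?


In a complete binary tree, level k holds nodes 2^k .. 2^(k+1)-1 (1-indexed).
Height = floor(log2(n)) = floor(log2(1135247)) = 20
Check: 2^20 = 1048576 <= 1135247 < 2097152 = 2^21


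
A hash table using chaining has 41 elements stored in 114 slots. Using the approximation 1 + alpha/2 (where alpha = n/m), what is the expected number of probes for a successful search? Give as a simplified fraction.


Load factor alpha = n/m = 41/114
Expected probes = 1 + alpha/2 = 1 + 41/(2*114)
= 1 + 41/228
= 228/228 + 41/228
= 269/228


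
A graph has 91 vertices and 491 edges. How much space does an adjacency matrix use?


Adjacency matrix: V x V grid of entries
Space = V^2 = 91^2 = 91 * 91 = 8281


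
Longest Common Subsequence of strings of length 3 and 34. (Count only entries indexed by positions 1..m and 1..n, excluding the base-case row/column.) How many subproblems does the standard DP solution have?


DP table indexed by positions in both strings.
First string: 3 positions
Second string: 34 positions
Total = 3 * 34 = 102


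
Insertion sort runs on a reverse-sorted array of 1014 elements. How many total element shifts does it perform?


Sum of shifts = 1 + 2 + 3 + ... + 1013
= 1014 * 1013 / 2
= 1027182 / 2
= 513591


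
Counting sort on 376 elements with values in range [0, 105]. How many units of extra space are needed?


Output array size: 376 (to store sorted result)
Count array size: 106 (one slot per possible value, range 0 to 105)
Total extra space = 376 + 106 = 482


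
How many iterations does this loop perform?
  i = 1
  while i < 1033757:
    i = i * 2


The loop variable doubles each iteration:
i = 1 -> 2 -> 4 -> 8 -> 16 -> 32 -> 64 -> 128 -> 256 -> 512 -> 1024 -> 2048 -> 4096 -> 8192 -> 16384 -> 32768 -> 65536 -> 131072 -> 262144 -> 524288 -> 1048576 (stop, 1048576 >= 1033757)
Number of doublings = ceil(log2(1033757)) = 20


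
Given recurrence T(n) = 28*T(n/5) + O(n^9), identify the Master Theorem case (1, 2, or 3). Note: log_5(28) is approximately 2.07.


Master Theorem parameters: a=28, b=5, c=9
log_b(a) = 2.07
Compare b^c with a: 5^9 = 1953125 > 28, so c > log_b(a).
Comparing c=9 vs log_b(a)=2.07:
9 > 2.07 => Case 3
Result: T(n) = O(n^9)
Master Theorem case = 3


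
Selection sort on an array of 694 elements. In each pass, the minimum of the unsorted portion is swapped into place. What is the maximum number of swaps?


Selection sort performs one swap per pass:
  Pass 1: find min in positions 0 to 693, swap with position 0
  Pass 2: find min in positions 1 to 693, swap with position 1
  Pass 3: find min in positions 2 to 693, swap with position 2
  Pass 4: find min in positions 3 to 693, swap with position 3
  Pass 5: find min in positions 4 to 693, swap with position 4
  ... (688 more passes)
Total passes (and swaps) = n - 1 = 694 - 1 = 693


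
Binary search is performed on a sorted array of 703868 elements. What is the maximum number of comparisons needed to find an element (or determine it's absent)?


Binary search halves the search space each comparison:
  Step 1: search space = 703868 -> 351934
  Step 2: search space = 351934 -> 175967
  Step 3: search space = 175967 -> 87983
  Step 4: search space = 87983 -> 43991
  Step 5: search space = 43991 -> 21995
  Step 6: search space = 21995 -> 10997
  Step 7: search space = 10997 -> 5498
  Step 8: search space = 5498 -> 2749
  Step 9: search space = 2749 -> 1374
  Step 10: search space = 1374 -> 687
  Step 11: search space = 687 -> 343
  Step 12: search space = 343 -> 171
  Step 13: search space = 171 -> 85
  Step 14: search space = 85 -> 42
  Step 15: search space = 42 -> 21
  Step 16: search space = 21 -> 10
  Step 17: search space = 10 -> 5
  Step 18: search space = 5 -> 2
  Step 19: search space = 2 -> 1
  Step 20: search space = 1 (final check)
Maximum comparisons = floor(log2(703868)) + 1 = 19 + 1 = 20


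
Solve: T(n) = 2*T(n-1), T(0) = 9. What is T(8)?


Unrolling:
T(8) = 2*T(7) = 2^2*T(6) = ... = 2^8*T(0)
= 2^8 * 9
= 256 * 9 = 2304


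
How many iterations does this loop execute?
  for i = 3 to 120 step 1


The loop variable i takes values starting at 3 and increments by 1 each iteration.
Sequence: i = 3, 4, 5, 6, 7, 8, 9, 10, 11, ...
The upper bound 120 is inclusive, so the count is floor((last - first) / step) + 1:
floor((120 - 3) / 1) + 1 = floor(117/1) + 1 = 117 + 1 = 118


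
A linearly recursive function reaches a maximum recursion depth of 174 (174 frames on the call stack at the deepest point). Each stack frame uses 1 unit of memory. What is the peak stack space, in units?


Maximum recursion depth = 174 frames
Memory per frame = 1 unit
Total stack space = depth * frame_size
= 174 * 1 = 174


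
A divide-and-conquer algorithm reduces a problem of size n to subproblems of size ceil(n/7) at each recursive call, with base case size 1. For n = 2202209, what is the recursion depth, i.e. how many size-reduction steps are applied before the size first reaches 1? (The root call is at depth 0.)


Each step divides the size by 7 (rounding up); after k steps the size is ceil(n/7^k), which equals 1 exactly when 7^k >= n.
So the depth is the smallest k with 7^k >= 2202209, i.e. ceil(log_7(2202209)).
7^7 = 823543 < 2202209 <= 5764801 = 7^8
Recursion depth = 8


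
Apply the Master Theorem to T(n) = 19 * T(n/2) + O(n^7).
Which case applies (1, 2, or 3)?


The Master Theorem: T(n) = a*T(n/b) + O(n^c)
  a = 19, b = 2, c = 7
log_b(a) = log_2(19) ~ 4.248
Compare b^c with a: 2^7 = 128 > 19, so c > log_b(a).
Since c > log_b(a), Case 3 applies.
T(n) = O(n^7)
Master Theorem case = 3


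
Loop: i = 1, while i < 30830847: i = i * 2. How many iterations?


i multiplies by 2 each step:
i = 1 -> 2 -> 4 -> 8 -> 16 -> 32 -> 64 -> 128 -> 256 -> 512 -> 1024 -> 2048 -> 4096 -> 8192 -> 16384 -> 32768 -> 65536 -> 131072 -> 262144 -> 524288 -> 1048576 -> 2097152 -> 4194304 -> 8388608 -> 16777216 -> 33554432 (stop)
Iterations = ceil(log_2(30830847)) = 25


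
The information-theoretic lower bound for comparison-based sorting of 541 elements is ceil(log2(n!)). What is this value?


A binary decision tree of height h has at most 2^h leaves and needs at least n! of them, so h >= ceil(log2(n!)).
541! is far too large to multiply out, so use Stirling's series:
  ln(n!) ~ n ln n - n + (1/2) ln(2 pi n) + 1/(12n)  (error below 1/(360 n^3), negligible here)
  ln(541) = 6.2934193
  n ln n = 541 * 6.2934193 = 3404.7398
  (1/2) ln(2 pi * 541) = (1/2) ln(3399.2033) = 4.0656
  1/(12*541) = 0.0002
  ln(541!) ~ 3404.7398 - 541 + 4.0656 + 0.0002 = 2867.8056
Convert to base 2: log2(541!) = 2867.8056 / ln 2 = 2867.8056 / 0.69314718 = 4137.3689
ceil(4137.3689) = 4138


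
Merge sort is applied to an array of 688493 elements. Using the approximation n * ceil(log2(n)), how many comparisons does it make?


Merge sort divides the array into halves recursively.
Number of levels = ceil(log2(688493)) = 20
At each level, approximately n = 688493 comparisons are needed for merging.
Total comparisons ~ n * ceil(log2(n)) = 688493 * 20 = 13769860


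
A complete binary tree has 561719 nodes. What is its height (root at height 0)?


In a complete binary tree, level k holds nodes 2^k .. 2^(k+1)-1 (1-indexed).
Height = floor(log2(n)) = floor(log2(561719)) = 19
Check: 2^19 = 524288 <= 561719 < 1048576 = 2^20


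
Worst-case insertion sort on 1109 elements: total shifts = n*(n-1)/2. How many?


Sum of shifts = 1 + 2 + 3 + ... + 1108
= 1109 * 1108 / 2
= 1228772 / 2
= 614386


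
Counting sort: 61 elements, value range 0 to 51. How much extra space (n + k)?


n = 61 (output array)
k = 52 (count array for 52 distinct values)
Extra space = 61 + 52 = 113


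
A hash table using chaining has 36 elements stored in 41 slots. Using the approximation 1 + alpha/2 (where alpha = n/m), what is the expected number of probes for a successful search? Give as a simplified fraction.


Load factor alpha = n/m = 36/41
Expected probes = 1 + alpha/2 = 1 + 36/(2*41)
= 1 + 36/82
= 82/82 + 36/82
= 118/82
Simplify: 59/41


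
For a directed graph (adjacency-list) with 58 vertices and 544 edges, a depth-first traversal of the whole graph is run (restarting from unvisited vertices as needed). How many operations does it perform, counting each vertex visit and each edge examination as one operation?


A full DFS traversal visits each vertex once and examines each edge once.
V = 58
E = 544
Sum = 58 + 544 = 602


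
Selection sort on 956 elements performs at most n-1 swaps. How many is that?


Each of the 955 passes places one element in its final position.
Pass 1: swap minimum into position 0
Pass 2: swap minimum of remaining into position 1
...
Pass 955: last two elements, one swap
Maximum swaps = 956 - 1 = 955


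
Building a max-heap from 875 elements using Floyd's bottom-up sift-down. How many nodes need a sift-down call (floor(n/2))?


In a heap of 875 elements (0-indexed array):
  Last element index: 874
  Parent of last element: floor((874 - 1) / 2) = 436
  Internal nodes: indices 0 to 436
  Count = floor(875/2) = 437


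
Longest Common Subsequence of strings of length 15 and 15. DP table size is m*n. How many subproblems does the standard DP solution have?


DP table indexed by positions in both strings.
First string: 15 positions
Second string: 15 positions
Total = 15 * 15 = 225


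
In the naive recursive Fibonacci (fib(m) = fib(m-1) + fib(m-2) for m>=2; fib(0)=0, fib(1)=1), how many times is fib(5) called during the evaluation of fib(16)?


Let N(m) = number of times fib(m) is called while evaluating fib(16).
N(16) = 1 (the initial call).
N(15) = 1 (only fib(16) calls it).
For 1 <= m <= 14: fib(m) is called by fib(m+1) and fib(m+2), so
  N(m) = N(m+1) + N(m+2).
fib(0) is called only by fib(2), so N(0) = N(2).
Walk down from m=16:
  N(16)=1, N(15)=1, N(14)=2, N(13)=3, N(12)=5, N(11)=8, N(10)=13, N(9)=21, N(8)=34, N(7)=55, N(6)=89, N(5)=144
N(5) = 144


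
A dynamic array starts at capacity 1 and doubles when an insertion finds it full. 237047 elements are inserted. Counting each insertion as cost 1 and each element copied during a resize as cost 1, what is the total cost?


n = 237047
Insertion costs: 237047
Resizes copy 1, 2, 4, ... up to the largest power of 2 that is <= n-1 = 237046, i.e. 131072.
Copy costs = 1 + 2 + 4 + 8 + 16 + 32 + 64 + 128 + 256 + 512 + 1024 + 2048 + 4096 + 8192 + 16384 + 32768 + 65536 + 131072 = 262143
Total = 237047 + 262143 = 499190


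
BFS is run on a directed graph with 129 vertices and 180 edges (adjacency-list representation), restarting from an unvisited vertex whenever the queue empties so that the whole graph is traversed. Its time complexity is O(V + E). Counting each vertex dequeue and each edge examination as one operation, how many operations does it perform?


A full BFS traversal dequeues each vertex exactly once and examines each directed edge exactly once.
V = 129 (vertex processing cost)
E = 180 (edge examination cost)
Total operations proportional to V + E = 129 + 180 = 309


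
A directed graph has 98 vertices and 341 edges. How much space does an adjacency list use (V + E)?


Adjacency list: one list head per vertex + one entry per edge
Vertex heads: 98
Edge entries: 341
Total = 98 + 341 = 439


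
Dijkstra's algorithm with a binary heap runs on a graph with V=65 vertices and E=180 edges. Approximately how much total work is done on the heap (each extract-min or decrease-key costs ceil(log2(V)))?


Dijkstra with a binary heap: each vertex is extracted once, each edge may relax once.
Each heap operation costs O(log V).
V + E = 65 + 180 = 245
ceil(log2(65)) = 7 (since 2^6 = 64 < 65 <= 128 = 2^7)
Total heap work = (V+E) * ceil(log2(V)) = 245 * 7 = 1715


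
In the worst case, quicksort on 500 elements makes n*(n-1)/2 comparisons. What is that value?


Sum of comparisons per partition:
499 + 498 + ... + 1 + 0
= 500 * (500 - 1) / 2
= 500 * 499 / 2
= 124750


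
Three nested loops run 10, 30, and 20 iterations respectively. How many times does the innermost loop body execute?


Loop 1 (outermost): 10 iterations
Loop 2 (middle): 30 iterations per outer
Loop 3 (innermost): 20 iterations per middle
Total = 10 * 30 * 20 = 6000


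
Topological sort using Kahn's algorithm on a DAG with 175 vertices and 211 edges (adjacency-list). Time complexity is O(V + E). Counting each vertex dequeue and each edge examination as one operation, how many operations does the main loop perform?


Kahn's algorithm:
  1. Compute in-degrees: O(V + E)
  2. Process queue: each vertex dequeued once (O(V))
     each edge examined once (O(E))
Total = V + E = 175 + 211 = 386


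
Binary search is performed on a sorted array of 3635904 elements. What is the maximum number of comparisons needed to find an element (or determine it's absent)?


Binary search halves the search space each comparison:
  Step 1: search space = 3635904 -> 1817952
  Step 2: search space = 1817952 -> 908976
  Step 3: search space = 908976 -> 454488
  Step 4: search space = 454488 -> 227244
  Step 5: search space = 227244 -> 113622
  Step 6: search space = 113622 -> 56811
  Step 7: search space = 56811 -> 28405
  Step 8: search space = 28405 -> 14202
  Step 9: search space = 14202 -> 7101
  Step 10: search space = 7101 -> 3550
  Step 11: search space = 3550 -> 1775
  Step 12: search space = 1775 -> 887
  Step 13: search space = 887 -> 443
  Step 14: search space = 443 -> 221
  Step 15: search space = 221 -> 110
  Step 16: search space = 110 -> 55
  Step 17: search space = 55 -> 27
  Step 18: search space = 27 -> 13
  Step 19: search space = 13 -> 6
  Step 20: search space = 6 -> 3
  Step 21: search space = 3 -> 1
  Step 22: search space = 1 (final check)
Maximum comparisons = floor(log2(3635904)) + 1 = 21 + 1 = 22


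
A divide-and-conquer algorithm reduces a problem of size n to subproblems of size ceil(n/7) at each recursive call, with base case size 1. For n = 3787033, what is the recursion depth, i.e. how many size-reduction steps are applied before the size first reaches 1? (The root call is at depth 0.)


Each step divides the size by 7 (rounding up); after k steps the size is ceil(n/7^k), which equals 1 exactly when 7^k >= n.
So the depth is the smallest k with 7^k >= 3787033, i.e. ceil(log_7(3787033)).
7^7 = 823543 < 3787033 <= 5764801 = 7^8
Recursion depth = 8


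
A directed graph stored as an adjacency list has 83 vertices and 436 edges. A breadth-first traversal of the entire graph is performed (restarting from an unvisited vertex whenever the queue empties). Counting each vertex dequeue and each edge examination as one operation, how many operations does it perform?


A full BFS traversal dequeues each vertex once and examines each edge once.
Vertex visits: 83
Edge visits: 436
V + E = 83 + 436 = 519


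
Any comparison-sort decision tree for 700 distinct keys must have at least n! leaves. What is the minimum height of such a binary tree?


A binary decision tree of height h has at most 2^h leaves and needs at least n! of them, so h >= ceil(log2(n!)).
700! is far too large to multiply out, so use Stirling's series:
  ln(n!) ~ n ln n - n + (1/2) ln(2 pi n) + 1/(12n)  (error below 1/(360 n^3), negligible here)
  ln(700) = 6.5510803
  n ln n = 700 * 6.5510803 = 4585.7562
  (1/2) ln(2 pi * 700) = (1/2) ln(4398.2297) = 4.1945
  1/(12*700) = 0.0001
  ln(700!) ~ 4585.7562 - 700 + 4.1945 + 0.0001 = 3889.9508
Convert to base 2: log2(700!) = 3889.9508 / ln 2 = 3889.9508 / 0.69314718 = 5612.0127
ceil(5612.0127) = 5613


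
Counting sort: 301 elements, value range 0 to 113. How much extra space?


n = 301 (output array)
k = 114 (count array for 114 distinct values)
Extra space = 301 + 114 = 415


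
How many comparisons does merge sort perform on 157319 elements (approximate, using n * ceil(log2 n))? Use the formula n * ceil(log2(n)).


Recursion depth: ceil(log2(157319)) = 18
Each recursion level merges n = 157319 elements
Total = 157319 * 18 = 2831742


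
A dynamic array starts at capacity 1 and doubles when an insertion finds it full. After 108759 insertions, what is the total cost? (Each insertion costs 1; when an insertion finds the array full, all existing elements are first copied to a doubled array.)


Insertion cost: 108759 (one per element)
Resizes occur just before inserting elements 2, 3, 5, 9, ...
Elements copied at each resize: 1 + 2 + 4 + 8 + 16 + 32 + 64 + 128 + 256 + 512 + 1024 + 2048 + 4096 + 8192 + 16384 + 32768 + 65536
Sum of copies = 131071 (geometric series: 2^k - 1)
Total = 108759 + 131071 = 239830


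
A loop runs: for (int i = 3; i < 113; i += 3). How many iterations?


Loop starts at i = 3, increments by 3, stops when i >= 113.
Number of iterations = ceil((113 - 3) / 3)
= ceil(110 / 3)
= 37


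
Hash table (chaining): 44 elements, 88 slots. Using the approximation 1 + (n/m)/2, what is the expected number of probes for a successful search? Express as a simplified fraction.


Computing expected probes:
alpha = 44/88
= 1 + alpha/2
= 1 + 44/(2*88)
= (2*88 + 44) / (2*88)
= 220/176 = 5/4


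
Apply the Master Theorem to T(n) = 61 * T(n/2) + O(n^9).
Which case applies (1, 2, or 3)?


The Master Theorem: T(n) = a*T(n/b) + O(n^c)
  a = 61, b = 2, c = 9
log_b(a) = log_2(61) ~ 5.931
Compare b^c with a: 2^9 = 512 > 61, so c > log_b(a).
Since c > log_b(a), Case 3 applies.
T(n) = O(n^9)
Master Theorem case = 3


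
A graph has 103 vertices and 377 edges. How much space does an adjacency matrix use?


Adjacency matrix: V x V grid of entries
Space = V^2 = 103^2 = 103 * 103 = 10609


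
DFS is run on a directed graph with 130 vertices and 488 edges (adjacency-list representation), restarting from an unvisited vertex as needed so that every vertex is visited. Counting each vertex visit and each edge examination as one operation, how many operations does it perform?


A full DFS traversal processes each vertex exactly once (push/pop on stack).
Each directed edge is examined once.
V = 130, E = 488
V + E = 618


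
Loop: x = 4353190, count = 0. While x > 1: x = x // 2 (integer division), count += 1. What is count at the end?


The variable x halves each step:
x = 4353190 -> 2176595 -> 1088297 -> 544148 -> 272074 -> 136037 -> 68018 -> 34009 -> 17004 -> 8502 -> 4251 -> 2125 -> 1062 -> 531 -> 265 -> 132 -> 66 -> 33 -> 16 -> 8 -> 4 -> 2 -> 1
Number of halvings = floor(log2(4353190)) = 22


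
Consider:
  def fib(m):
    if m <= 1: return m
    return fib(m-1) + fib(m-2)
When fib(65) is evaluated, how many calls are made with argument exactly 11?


Let N(m) = number of times fib(m) is called while evaluating fib(65).
N(65) = 1 (the initial call).
N(64) = 1 (only fib(65) calls it).
For 1 <= m <= 63: fib(m) is called by fib(m+1) and fib(m+2), so
  N(m) = N(m+1) + N(m+2).
fib(0) is called only by fib(2), so N(0) = N(2).
Walk down from m=65:
  N(65)=1, N(64)=1, N(63)=2, N(62)=3, N(61)=5, N(60)=8, N(59)=13, N(58)=21, N(57)=34, N(56)=55, N(55)=89, N(54)=144, N(53)=233, N(52)=377, N(51)=610, N(50)=987, N(49)=1597, N(48)=2584, N(47)=4181, N(46)=6765, N(45)=10946, N(44)=17711, N(43)=28657, N(42)=46368, N(41)=75025, N(40)=121393, N(39)=196418, N(38)=317811, N(37)=514229, N(36)=832040, N(35)=1346269, N(34)=2178309, N(33)=3524578, N(32)=5702887, N(31)=9227465, N(30)=14930352, N(29)=24157817, N(28)=39088169, N(27)=63245986, N(26)=102334155, N(25)=165580141, N(24)=267914296, N(23)=433494437, N(22)=701408733, N(21)=1134903170, N(20)=1836311903, N(19)=2971215073, N(18)=4807526976, N(17)=7778742049, N(16)=12586269025, N(15)=20365011074, N(14)=32951280099, N(13)=53316291173, N(12)=86267571272, N(11)=139583862445
N(11) = 139583862445


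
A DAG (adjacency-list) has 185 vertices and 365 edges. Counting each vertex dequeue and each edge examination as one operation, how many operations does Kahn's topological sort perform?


V = 185 (vertex processing)
E = 365 (edge processing)
V + E = 185 + 365 = 550


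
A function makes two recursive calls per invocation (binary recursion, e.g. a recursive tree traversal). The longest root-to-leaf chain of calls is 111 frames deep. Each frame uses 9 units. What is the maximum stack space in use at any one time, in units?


Binary recursion: the two calls run one after the other, so only one root-to-leaf chain of frames is on the stack at a time.
Maximum depth (longest chain) = 111 frames
Each frame = 9 units
Max stack space = 111 * 9 = 999


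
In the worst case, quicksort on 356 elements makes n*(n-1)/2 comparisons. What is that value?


Sum of comparisons per partition:
355 + 354 + ... + 1 + 0
= 356 * (356 - 1) / 2
= 356 * 355 / 2
= 63190


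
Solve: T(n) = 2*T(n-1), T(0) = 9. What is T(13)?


Unrolling:
T(13) = 2*T(12) = 2^2*T(11) = ... = 2^13*T(0)
= 2^13 * 9
= 8192 * 9 = 73728


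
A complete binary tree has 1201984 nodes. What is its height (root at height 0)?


In a complete binary tree, level k holds nodes 2^k .. 2^(k+1)-1 (1-indexed).
Height = floor(log2(n)) = floor(log2(1201984)) = 20
Check: 2^20 = 1048576 <= 1201984 < 2097152 = 2^21


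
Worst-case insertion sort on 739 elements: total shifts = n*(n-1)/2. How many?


Sum of shifts = 1 + 2 + 3 + ... + 738
= 739 * 738 / 2
= 545382 / 2
= 272691


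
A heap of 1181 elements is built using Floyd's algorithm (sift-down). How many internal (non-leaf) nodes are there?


Leaf nodes occupy roughly half the array.
Sift-down is called for each internal node, starting from the last one.
Internal nodes = floor(n/2) = floor(1181/2) = 590


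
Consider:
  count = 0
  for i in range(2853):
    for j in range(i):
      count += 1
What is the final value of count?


For each i, the inner loop runs i times:
  i=0: inner runs 0 times
  i=1: inner runs 1 time
  i=2: inner runs 2 times
  i=3: inner runs 3 times
  i=4: inner runs 4 times
  i=5: inner runs 5 times
  i=6: inner runs 6 times
  i=7: inner runs 7 times
  ...
Total = 0 + 1 + 2 + ... + 2852 = 2853*(2853-1)/2 = 4068378


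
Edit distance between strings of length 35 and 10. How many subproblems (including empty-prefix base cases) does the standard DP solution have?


The table includes base cases (empty prefixes).
Rows: (m+1) = 36
Columns: (n+1) = 11
Total = 36 * 11 = 396


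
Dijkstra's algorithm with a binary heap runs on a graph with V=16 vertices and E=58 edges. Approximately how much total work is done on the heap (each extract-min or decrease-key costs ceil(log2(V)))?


Dijkstra with a binary heap: each vertex is extracted once, each edge may relax once.
Each heap operation costs O(log V).
V + E = 16 + 58 = 74
ceil(log2(16)) = 4 (since 2^3 = 8 < 16 <= 16 = 2^4)
Total heap work = (V+E) * ceil(log2(V)) = 74 * 4 = 296


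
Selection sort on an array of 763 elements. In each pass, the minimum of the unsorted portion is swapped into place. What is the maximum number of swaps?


Selection sort performs one swap per pass:
  Pass 1: find min in positions 0 to 762, swap with position 0
  Pass 2: find min in positions 1 to 762, swap with position 1
  Pass 3: find min in positions 2 to 762, swap with position 2
  Pass 4: find min in positions 3 to 762, swap with position 3
  Pass 5: find min in positions 4 to 762, swap with position 4
  ... (757 more passes)
Total passes (and swaps) = n - 1 = 763 - 1 = 762


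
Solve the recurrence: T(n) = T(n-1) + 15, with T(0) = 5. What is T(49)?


Unrolling the recurrence:
T(49) = T(48) + 15
       = T(47) + 15 + 15
       = T(46) + 15*3
       ...
       = T(0) + 15*49
       = 5 + 735 = 740


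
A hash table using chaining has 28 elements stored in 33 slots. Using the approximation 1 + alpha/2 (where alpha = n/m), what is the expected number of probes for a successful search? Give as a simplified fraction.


Load factor alpha = n/m = 28/33
Expected probes = 1 + alpha/2 = 1 + 28/(2*33)
= 1 + 28/66
= 66/66 + 28/66
= 94/66
Simplify: 47/33


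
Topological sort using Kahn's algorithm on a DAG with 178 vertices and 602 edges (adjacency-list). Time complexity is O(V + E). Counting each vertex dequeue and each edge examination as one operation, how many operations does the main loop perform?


Kahn's algorithm:
  1. Compute in-degrees: O(V + E)
  2. Process queue: each vertex dequeued once (O(V))
     each edge examined once (O(E))
Total = V + E = 178 + 602 = 780


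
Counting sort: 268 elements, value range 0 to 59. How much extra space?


n = 268 (output array)
k = 60 (count array for 60 distinct values)
Extra space = 268 + 60 = 328


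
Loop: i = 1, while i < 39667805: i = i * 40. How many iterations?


i multiplies by 40 each step:
i = 1 -> 40 -> 1600 -> 64000 -> 2560000 -> 102400000 (stop)
Iterations = ceil(log_40(39667805)) = 5


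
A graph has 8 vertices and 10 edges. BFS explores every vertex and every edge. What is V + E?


A full BFS traversal dequeues each vertex once and examines each edge once.
Vertex visits: 8
Edge visits: 10
V + E = 8 + 10 = 18


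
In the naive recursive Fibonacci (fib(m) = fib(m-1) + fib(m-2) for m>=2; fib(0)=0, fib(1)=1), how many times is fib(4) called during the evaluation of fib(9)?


Let N(m) = number of times fib(m) is called while evaluating fib(9).
N(9) = 1 (the initial call).
N(8) = 1 (only fib(9) calls it).
For 1 <= m <= 7: fib(m) is called by fib(m+1) and fib(m+2), so
  N(m) = N(m+1) + N(m+2).
fib(0) is called only by fib(2), so N(0) = N(2).
Walk down from m=9:
  N(9)=1, N(8)=1, N(7)=2, N(6)=3, N(5)=5, N(4)=8
N(4) = 8


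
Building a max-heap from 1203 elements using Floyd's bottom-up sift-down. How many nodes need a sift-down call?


In a heap of 1203 elements (0-indexed array):
  Last element index: 1202
  Parent of last element: floor((1202 - 1) / 2) = 600
  Internal nodes: indices 0 to 600
  Count = floor(1203/2) = 601


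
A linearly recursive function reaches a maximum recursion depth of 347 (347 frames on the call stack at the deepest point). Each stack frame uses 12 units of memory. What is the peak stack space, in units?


Maximum recursion depth = 347 frames
Memory per frame = 12 units
Total stack space = depth * frame_size
= 347 * 12 = 4164


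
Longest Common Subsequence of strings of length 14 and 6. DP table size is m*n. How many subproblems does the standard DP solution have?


DP table indexed by positions in both strings.
First string: 14 positions
Second string: 6 positions
Total = 14 * 6 = 84


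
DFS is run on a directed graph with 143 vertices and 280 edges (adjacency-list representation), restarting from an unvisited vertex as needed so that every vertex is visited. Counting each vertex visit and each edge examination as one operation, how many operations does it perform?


A full DFS traversal processes each vertex exactly once (push/pop on stack).
Each directed edge is examined once.
V = 143, E = 280
V + E = 423


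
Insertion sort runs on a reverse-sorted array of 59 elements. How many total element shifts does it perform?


Sum of shifts = 1 + 2 + 3 + ... + 58
= 59 * 58 / 2
= 3422 / 2
= 1711


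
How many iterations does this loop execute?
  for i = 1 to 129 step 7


The loop variable i takes values starting at 1 and increments by 7 each iteration.
Sequence: i = 1, 8, 15, 22, 29, 36, 43, 50, 57, ...
The upper bound 129 is inclusive, so the count is floor((last - first) / step) + 1:
floor((129 - 1) / 7) + 1 = floor(128/7) + 1 = 18 + 1 = 19


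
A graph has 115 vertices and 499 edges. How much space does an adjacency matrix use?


Adjacency matrix: V x V grid of entries
Space = V^2 = 115^2 = 115 * 115 = 13225


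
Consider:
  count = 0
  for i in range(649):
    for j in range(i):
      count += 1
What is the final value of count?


For each i, the inner loop runs i times:
  i=0: inner runs 0 times
  i=1: inner runs 1 time
  i=2: inner runs 2 times
  i=3: inner runs 3 times
  i=4: inner runs 4 times
  i=5: inner runs 5 times
  i=6: inner runs 6 times
  i=7: inner runs 7 times
  ...
Total = 0 + 1 + 2 + ... + 648 = 649*(649-1)/2 = 210276


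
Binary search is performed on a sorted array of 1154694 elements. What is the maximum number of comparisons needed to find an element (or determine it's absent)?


Binary search halves the search space each comparison:
  Step 1: search space = 1154694 -> 577347
  Step 2: search space = 577347 -> 288673
  Step 3: search space = 288673 -> 144336
  Step 4: search space = 144336 -> 72168
  Step 5: search space = 72168 -> 36084
  Step 6: search space = 36084 -> 18042
  Step 7: search space = 18042 -> 9021
  Step 8: search space = 9021 -> 4510
  Step 9: search space = 4510 -> 2255
  Step 10: search space = 2255 -> 1127
  Step 11: search space = 1127 -> 563
  Step 12: search space = 563 -> 281
  Step 13: search space = 281 -> 140
  Step 14: search space = 140 -> 70
  Step 15: search space = 70 -> 35
  Step 16: search space = 35 -> 17
  Step 17: search space = 17 -> 8
  Step 18: search space = 8 -> 4
  Step 19: search space = 4 -> 2
  Step 20: search space = 2 -> 1
  Step 21: search space = 1 (final check)
Maximum comparisons = floor(log2(1154694)) + 1 = 20 + 1 = 21


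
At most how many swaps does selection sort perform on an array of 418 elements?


Each of the 417 passes places one element in its final position.
Pass 1: swap minimum into position 0
Pass 2: swap minimum of remaining into position 1
...
Pass 417: last two elements, one swap
Maximum swaps = 418 - 1 = 417


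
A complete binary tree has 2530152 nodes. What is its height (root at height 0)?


In a complete binary tree, level k holds nodes 2^k .. 2^(k+1)-1 (1-indexed).
Height = floor(log2(n)) = floor(log2(2530152)) = 21
Check: 2^21 = 2097152 <= 2530152 < 4194304 = 2^22


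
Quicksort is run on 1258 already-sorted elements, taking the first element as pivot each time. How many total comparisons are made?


Sum of comparisons per partition:
1257 + 1256 + ... + 1 + 0
= 1258 * (1258 - 1) / 2
= 1258 * 1257 / 2
= 790653


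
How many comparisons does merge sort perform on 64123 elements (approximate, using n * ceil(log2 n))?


Recursion depth: ceil(log2(64123)) = 16
Each recursion level merges n = 64123 elements
Total = 64123 * 16 = 1025968


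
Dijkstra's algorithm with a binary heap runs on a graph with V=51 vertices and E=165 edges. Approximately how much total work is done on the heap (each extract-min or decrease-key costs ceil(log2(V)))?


Dijkstra with a binary heap: each vertex is extracted once, each edge may relax once.
Each heap operation costs O(log V).
V + E = 51 + 165 = 216
ceil(log2(51)) = 6 (since 2^5 = 32 < 51 <= 64 = 2^6)
Total heap work = (V+E) * ceil(log2(V)) = 216 * 6 = 1296


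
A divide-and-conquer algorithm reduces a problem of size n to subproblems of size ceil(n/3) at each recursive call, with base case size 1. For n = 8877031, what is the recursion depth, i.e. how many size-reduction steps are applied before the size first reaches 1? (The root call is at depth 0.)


Each step divides the size by 3 (rounding up); after k steps the size is ceil(n/3^k), which equals 1 exactly when 3^k >= n.
So the depth is the smallest k with 3^k >= 8877031, i.e. ceil(log_3(8877031)).
3^14 = 4782969 < 8877031 <= 14348907 = 3^15
Recursion depth = 15


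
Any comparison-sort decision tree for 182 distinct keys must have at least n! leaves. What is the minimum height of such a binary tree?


A binary decision tree of height h has at most 2^h leaves and needs at least n! of them, so h >= ceil(log2(n!)).
182! is far too large to multiply out, so use Stirling's series:
  ln(n!) ~ n ln n - n + (1/2) ln(2 pi n) + 1/(12n)  (error below 1/(360 n^3), negligible here)
  ln(182) = 5.2040067
  n ln n = 182 * 5.2040067 = 947.1292
  (1/2) ln(2 pi * 182) = (1/2) ln(1143.5397) = 3.5209
  1/(12*182) = 0.0005
  ln(182!) ~ 947.1292 - 182 + 3.5209 + 0.0005 = 768.6506
Convert to base 2: log2(182!) = 768.6506 / ln 2 = 768.6506 / 0.69314718 = 1108.9284
ceil(1108.9284) = 1109


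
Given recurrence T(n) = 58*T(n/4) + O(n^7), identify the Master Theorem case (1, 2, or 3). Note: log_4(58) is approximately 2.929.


Master Theorem parameters: a=58, b=4, c=7
log_b(a) = 2.929
Compare b^c with a: 4^7 = 16384 > 58, so c > log_b(a).
Comparing c=7 vs log_b(a)=2.929:
7 > 2.929 => Case 3
Result: T(n) = O(n^7)
Master Theorem case = 3


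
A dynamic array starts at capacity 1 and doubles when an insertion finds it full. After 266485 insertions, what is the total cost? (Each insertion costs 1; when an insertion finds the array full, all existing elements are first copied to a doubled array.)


Insertion cost: 266485 (one per element)
Resizes occur just before inserting elements 2, 3, 5, 9, ...
Elements copied at each resize: 1 + 2 + 4 + 8 + 16 + 32 + 64 + 128 + 256 + 512 + 1024 + 2048 + 4096 + 8192 + 16384 + 32768 + 65536 + 131072 + 262144
Sum of copies = 524287 (geometric series: 2^k - 1)
Total = 266485 + 524287 = 790772


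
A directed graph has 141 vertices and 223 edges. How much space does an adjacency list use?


Adjacency list: one list head per vertex + one entry per edge
Vertex heads: 141
Edge entries: 223
Total = 141 + 223 = 364


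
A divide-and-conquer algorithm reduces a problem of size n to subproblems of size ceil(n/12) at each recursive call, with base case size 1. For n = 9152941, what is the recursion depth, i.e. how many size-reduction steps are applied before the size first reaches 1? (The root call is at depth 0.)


Each step divides the size by 12 (rounding up); after k steps the size is ceil(n/12^k), which equals 1 exactly when 12^k >= n.
So the depth is the smallest k with 12^k >= 9152941, i.e. ceil(log_12(9152941)).
12^6 = 2985984 < 9152941 <= 35831808 = 12^7
Recursion depth = 7
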